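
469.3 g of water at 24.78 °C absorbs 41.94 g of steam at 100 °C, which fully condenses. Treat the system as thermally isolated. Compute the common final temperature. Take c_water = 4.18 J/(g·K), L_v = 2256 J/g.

T_f ≈ 75.2 °C

Heat gained plus heat lost sum to zero:
steam→water at 100 °C releases m L_v = 41.94×2256 = 94617; condensate cools 100→T: 41.94×4.18×(T − 100) = 175.31(T − 100); original water: 1961.7(T − 24.78)
2137 T = 94617 + 17531 + 48610 = 160758
T ≈ 75.23 °C — below 100 °C, confirming all the steam condensed.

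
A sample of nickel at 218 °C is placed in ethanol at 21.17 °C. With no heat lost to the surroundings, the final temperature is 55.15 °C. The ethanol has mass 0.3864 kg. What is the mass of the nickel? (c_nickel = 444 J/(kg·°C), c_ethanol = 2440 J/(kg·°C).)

m ≈ 0.443 kg

Conservation of energy gives ΣQ = 0:
m·444·(55.15 − 218) + 0.3864·2440·(55.15 − 21.17) = 0
-72305 m = -32037
m = -32037/-72305 ≈ 0.4431 kg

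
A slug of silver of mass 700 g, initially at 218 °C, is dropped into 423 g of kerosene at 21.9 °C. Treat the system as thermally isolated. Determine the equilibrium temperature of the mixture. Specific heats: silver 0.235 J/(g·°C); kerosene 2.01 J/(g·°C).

T_f ≈ 53.7 °C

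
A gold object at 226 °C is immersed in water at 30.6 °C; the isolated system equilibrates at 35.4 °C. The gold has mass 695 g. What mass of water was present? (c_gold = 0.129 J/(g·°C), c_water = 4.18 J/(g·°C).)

m ≈ 852 g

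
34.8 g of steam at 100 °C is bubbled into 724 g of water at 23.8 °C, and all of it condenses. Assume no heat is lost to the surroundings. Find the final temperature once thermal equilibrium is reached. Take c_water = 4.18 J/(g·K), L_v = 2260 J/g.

Net heat exchanged in the isolated system is zero:
latent heat released on condensation: 34.8·2260 = 78648
  condensate cools 100→T: 34.8·4.18·(T − 100) = 145.46(T − 100)
  original water: 3026.3(T − 23.8)
3171.8 T = 78648 + 14546 + 72026 = 165221
T ≈ 52.09 °C — below 100 °C, confirming all the steam condensed.

T_f ≈ 52.1 °C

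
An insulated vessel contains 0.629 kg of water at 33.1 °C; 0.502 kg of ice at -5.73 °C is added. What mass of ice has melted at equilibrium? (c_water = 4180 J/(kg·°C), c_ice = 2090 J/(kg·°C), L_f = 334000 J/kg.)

m_melted ≈ 0.243 kg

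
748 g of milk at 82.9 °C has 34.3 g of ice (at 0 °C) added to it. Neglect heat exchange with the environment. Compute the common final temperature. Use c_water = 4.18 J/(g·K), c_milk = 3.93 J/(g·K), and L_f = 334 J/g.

T_f ≈ 75.3 °C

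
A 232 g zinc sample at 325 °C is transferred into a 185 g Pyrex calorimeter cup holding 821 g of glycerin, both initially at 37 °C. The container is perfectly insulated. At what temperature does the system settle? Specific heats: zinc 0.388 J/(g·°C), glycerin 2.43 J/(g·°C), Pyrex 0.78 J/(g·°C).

T_f ≈ 48.6 °C

Taking heat into each body as positive, Σ m c ΔT = 0:
232×0.388×(T − 325) + 821×2.43×(T − 37) + 185×0.78×(T − 37) = 0
(90.02 + 1995 + 144.3) T = 90.02×325 + 1995×37 + 144.3×37
T = 108410 / 2229.3 = 48.6 °C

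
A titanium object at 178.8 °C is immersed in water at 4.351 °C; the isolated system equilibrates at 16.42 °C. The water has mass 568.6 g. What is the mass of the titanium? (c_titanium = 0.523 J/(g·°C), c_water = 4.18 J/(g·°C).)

m ≈ 338 g

|Q_titanium| = |Q_water|:
m×0.523×(178.8 − 16.42) = 568.6×4.18×(16.42 − 4.351)
84.92 m = 28685  ⇒  m ≈ 337.8 g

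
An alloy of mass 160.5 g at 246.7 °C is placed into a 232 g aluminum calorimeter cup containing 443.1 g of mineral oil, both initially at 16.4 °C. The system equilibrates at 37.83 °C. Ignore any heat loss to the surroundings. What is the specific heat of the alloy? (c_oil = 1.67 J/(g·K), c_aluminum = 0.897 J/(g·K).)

Conservation of energy gives ΣQ = 0:
160.5·c·(37.83 − 246.7) + 443.1·1.67·(37.83 − 16.4) + 232·0.897·(37.83 − 16.4) = 0
-33524 c = -20317
c = -20317/-33524 ≈ 0.6061 J/(g·K)

c ≈ 0.606 J/(g·K)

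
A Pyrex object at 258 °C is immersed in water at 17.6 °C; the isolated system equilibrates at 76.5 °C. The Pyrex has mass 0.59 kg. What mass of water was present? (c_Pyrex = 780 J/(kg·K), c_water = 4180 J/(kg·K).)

m ≈ 0.339 kg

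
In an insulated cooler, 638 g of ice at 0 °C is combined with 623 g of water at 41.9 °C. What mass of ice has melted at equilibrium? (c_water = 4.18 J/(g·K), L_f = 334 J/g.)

m_melted ≈ 327 g

Cooling the water to 0 °C releases 623·4.18·41.9 = 109113 J.
To melt every bit of ice: 638·334 = 213092 J.
That's not enough to melt it all — equilibrium is at 0 °C with ice remaining.
Mass melted = 109113/334 ≈ 326.7 g.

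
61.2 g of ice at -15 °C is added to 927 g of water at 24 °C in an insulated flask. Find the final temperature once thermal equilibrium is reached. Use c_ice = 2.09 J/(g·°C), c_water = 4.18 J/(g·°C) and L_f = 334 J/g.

T_f ≈ 17.1 °C

Sum of m c ΔT and latent-heat terms is zero:
ice -15→0 °C: 61.2×2.09×15 = 1918.6
  latent heat to melt: 61.2×334 = 20441
  meltwater 0→T: 61.2×4.18×T = 255.82 T
  water cools: 927×4.18×(T − 24) = 3874.9(T − 24)
4130.7 T = 92997 − 22359 = 70637
T ≈ 17.10 °C — above 0 °C, consistent with complete melting.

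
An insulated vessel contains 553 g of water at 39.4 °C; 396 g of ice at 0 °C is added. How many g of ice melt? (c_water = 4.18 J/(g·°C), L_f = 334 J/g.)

Water can give up m c ΔT = 553·4.18·39.4 = 91075 J before reaching 0 °C.
Fully melting the ice requires m_ice L_f = 396·334 = 132264 J.
91075 J < 132264 J, so only part of the ice melts and the system sits at 0 °C.
Mass melted = 91075/334 ≈ 272.7 g.

m_melted ≈ 273 g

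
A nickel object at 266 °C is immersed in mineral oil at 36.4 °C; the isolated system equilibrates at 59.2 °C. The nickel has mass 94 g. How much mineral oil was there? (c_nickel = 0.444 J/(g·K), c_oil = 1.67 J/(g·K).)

|Q_nickel| = |Q_oil|:
94·0.444·(266 − 59.2) = m·1.67·(59.2 − 36.4)
38.08 m = 8631  ⇒  m ≈ 226.7 g

m ≈ 227 g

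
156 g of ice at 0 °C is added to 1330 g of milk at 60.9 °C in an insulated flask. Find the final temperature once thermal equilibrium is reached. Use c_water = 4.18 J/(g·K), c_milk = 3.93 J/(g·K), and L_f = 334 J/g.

T_f ≈ 45.3 °C

Net heat exchanged in the isolated system is zero:
fusion: m_ice L_f = 156×334 = 52104; warm the meltwater: 652.08 T; milk cools: 1330×3.93×(T − 60.9) = 5226.9(T − 60.9)
5879 T = 318318 − 52104 = 266214
T ≈ 45.28 °C (positive, so assuming full melt was valid).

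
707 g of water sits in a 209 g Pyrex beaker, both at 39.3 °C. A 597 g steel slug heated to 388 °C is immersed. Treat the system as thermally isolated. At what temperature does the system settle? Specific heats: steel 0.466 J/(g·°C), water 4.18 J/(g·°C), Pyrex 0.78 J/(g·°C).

T_f ≈ 67.9 °C

Taking heat into each body as positive, Σ m c ΔT = 0:
597×0.466×(T − 388) + 707×4.18×(T − 39.3) + 209×0.78×(T − 39.3) = 0
(278.2 + 2955.3 + 163.02) T = 278.2×388 + 2955.3×39.3 + 163.02×39.3
T = 230491 / 3396.5 = 67.9 °C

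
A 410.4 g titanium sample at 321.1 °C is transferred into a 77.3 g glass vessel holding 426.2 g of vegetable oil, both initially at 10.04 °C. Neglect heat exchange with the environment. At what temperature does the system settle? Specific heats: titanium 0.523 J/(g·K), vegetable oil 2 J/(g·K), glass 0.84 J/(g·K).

Let T be the final temperature. ΣQ_i = 0:
410.4*0.523*(T − 321.1) + 426.2*2*(T − 10.04) + 77.3*0.84*(T − 10.04) = 0
214.64(T − 321.1) + 852.4(T − 10.04) + 64.93(T − 10.04) = 0
(214.64 + 852.4 + 64.93) T = 214.64*321.1 + 852.4*10.04 + 64.93*10.04
T = 78131/1132 ≈ 69.02 °C

T_f ≈ 69.0 °C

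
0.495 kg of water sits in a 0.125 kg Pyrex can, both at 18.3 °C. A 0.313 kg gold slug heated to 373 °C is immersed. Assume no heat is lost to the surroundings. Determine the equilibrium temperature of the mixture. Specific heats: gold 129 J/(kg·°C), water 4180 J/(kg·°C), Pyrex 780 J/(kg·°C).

Setting the total heat transfer to zero:
0.313×129×(T − 373) + 0.495×4180×(T − 18.3) + 0.125×780×(T − 18.3) = 0
2207 T = 54709
T = 54709 / 2207 = 24.8 °C

T_f ≈ 24.8 °C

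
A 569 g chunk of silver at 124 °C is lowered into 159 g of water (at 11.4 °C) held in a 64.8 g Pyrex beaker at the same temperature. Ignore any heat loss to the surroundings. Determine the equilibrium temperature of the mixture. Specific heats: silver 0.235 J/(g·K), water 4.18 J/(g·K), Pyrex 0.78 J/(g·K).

With ΣQ=0 the equilibrium temperature is the m·c-weighted mean:
T_f = (133.72·124 + 664.62·11.4 + 50.54·11.4) / (133.72 + 664.62 + 50.54)
    = 24734 / 848.88 ≈ 29.14 °C

T_f ≈ 29.1 °C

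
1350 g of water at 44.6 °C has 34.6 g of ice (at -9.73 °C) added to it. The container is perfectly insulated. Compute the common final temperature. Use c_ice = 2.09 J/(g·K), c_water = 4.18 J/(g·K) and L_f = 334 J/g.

T_f ≈ 41.4 °C

Sum of m c ΔT and latent-heat terms is zero:
warm ice to 0 °C: 34.6×2.09×(0 − (-9.73)) = 703.62; latent heat to melt: 34.6×334 = 11556; meltwater 0→T: 34.6×4.18×T = 144.63 T; water: 5643(T − 44.6)
5787.6 T = 251678 − 12260 = 239418
T ≈ 41.37 °C. Since T > 0 °C, the all-ice-melts assumption holds.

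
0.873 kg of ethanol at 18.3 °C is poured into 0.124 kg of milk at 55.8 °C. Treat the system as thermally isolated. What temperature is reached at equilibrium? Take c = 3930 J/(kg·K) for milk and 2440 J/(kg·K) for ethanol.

T_f ≈ 25.3 °C

Set heat shed by the hot body equal to heat absorbed by the cold body:
0.124×3930×(55.8 − T) = 0.873×2440×(T − 18.3)
487.32(55.8 − T) = 2130.1(T − 18.3)
2617.4 T = 66174  ⇒  T ≈ 25.28 °C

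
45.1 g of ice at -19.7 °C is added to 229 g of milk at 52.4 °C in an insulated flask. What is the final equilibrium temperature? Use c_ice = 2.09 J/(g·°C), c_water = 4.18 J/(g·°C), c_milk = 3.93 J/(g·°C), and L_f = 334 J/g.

T_f ≈ 27.8 °C

Conservation of energy gives ΣQ = 0:
warm ice to 0 °C: 45.1×2.09×(0 − (-19.7)) = 1856.9
  fusion: m_ice L_f = 45.1×334 = 15063
  meltwater 0→T: 45.1×4.18×T = 188.52 T
  milk cools: 229×3.93×(T − 52.4) = 899.97(T − 52.4)
1088.5 T = 47158 − 16920 = 30238
T ≈ 27.78 °C. Since T > 0 °C, the all-ice-melts assumption holds.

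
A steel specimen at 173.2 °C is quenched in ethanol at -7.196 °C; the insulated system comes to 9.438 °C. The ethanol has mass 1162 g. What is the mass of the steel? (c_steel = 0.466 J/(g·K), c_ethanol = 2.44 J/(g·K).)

m ≈ 618 g

Net heat exchanged in the isolated system is zero:
m·0.466·(9.438 − 173.2) + 1162·2.44·(9.438 − (-7.196)) = 0
-76.31 m = -47162
m = -47162/-76.31 ≈ 618 g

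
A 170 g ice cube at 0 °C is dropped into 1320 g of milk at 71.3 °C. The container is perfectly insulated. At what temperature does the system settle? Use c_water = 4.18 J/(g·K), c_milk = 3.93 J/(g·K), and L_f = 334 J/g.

T_f ≈ 53.1 °C

Let T be the final temperature. ΣQ_i = 0:
melt ice: 170×334 = 56780
  meltwater 0→T: 170×4.18×T = 710.6 T
  milk: 5187.6(T − 71.3)
5898.2 T = 369876 − 56780 = 313096
T ≈ 53.08 °C — above 0 °C, consistent with complete melting.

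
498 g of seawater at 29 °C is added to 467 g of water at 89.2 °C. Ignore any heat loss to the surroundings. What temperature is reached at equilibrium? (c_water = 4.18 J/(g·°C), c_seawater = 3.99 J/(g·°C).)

With ΣQ=0 the equilibrium temperature is the m·c-weighted mean:
T_f = (1952.1*89.2 + 1987*29) / (1952.1 + 1987)
    = 231747 / 3939.1 ≈ 58.83 °C

T_f ≈ 58.8 °C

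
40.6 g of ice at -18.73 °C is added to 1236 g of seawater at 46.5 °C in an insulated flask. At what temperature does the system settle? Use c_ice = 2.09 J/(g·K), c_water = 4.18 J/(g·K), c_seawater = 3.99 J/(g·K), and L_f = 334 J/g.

Heat gained plus heat lost sum to zero:
warm ice to 0 °C: 40.6×2.09×(0 − (-18.73)) = 1589.3; melt ice: 40.6×334 = 13560; warm the meltwater: 169.71 T; seawater: 4931.6(T − 46.5)
5101.3 T = 229321 − 15150 = 214172
T ≈ 41.98 °C. Since T > 0 °C, the all-ice-melts assumption holds.

T_f ≈ 42.0 °C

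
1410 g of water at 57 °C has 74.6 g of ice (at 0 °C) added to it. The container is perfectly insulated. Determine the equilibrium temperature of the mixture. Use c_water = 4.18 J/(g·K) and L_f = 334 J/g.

T_f ≈ 50.1 °C

Energy balance with sensible and latent terms:
melt ice: 74.6·334 = 24916
  meltwater 0→T: 74.6·4.18·T = 311.83 T
  water: 5893.8(T − 57)
6205.6 T = 335947 − 24916 = 311030
T ≈ 50.12 °C — above 0 °C, consistent with complete melting.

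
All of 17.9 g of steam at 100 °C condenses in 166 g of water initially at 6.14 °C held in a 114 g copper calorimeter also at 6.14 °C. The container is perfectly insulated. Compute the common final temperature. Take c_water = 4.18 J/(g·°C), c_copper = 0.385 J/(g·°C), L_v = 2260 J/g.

Taking heat into each body as positive, Σ m c ΔT = 0:
steam→water at 100 °C releases m L_v = 17.9·2260 = 40454; condensate cools 100→T: 17.9·4.18·(T − 100) = 74.82(T − 100); original water: 693.88(T − 6.14); cup: 43.89(T − 6.14)
812.59 T = 40454 + 7482.2 + 4529.9 = 52466
T ≈ 64.57 °C (< 100 °C, so full condensation is consistent).

T_f ≈ 64.6 °C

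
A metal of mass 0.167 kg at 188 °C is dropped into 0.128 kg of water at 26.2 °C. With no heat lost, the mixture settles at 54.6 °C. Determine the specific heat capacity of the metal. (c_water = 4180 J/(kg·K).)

c ≈ 682 J/(kg·K)

Setting the total heat transfer to zero:
0.167×c×(54.6 − 188) + 0.128×4180×(54.6 − 26.2) = 0
-22.28 c = -15195
c = -15195/-22.28 ≈ 682.1 J/(kg·K)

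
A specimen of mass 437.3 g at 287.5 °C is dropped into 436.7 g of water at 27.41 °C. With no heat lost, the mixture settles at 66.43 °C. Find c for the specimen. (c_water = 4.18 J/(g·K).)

c ≈ 0.737 J/(g·K)

Taking heat into each body as positive, Σ m c ΔT = 0:
437.3×c×(66.43 − 287.5) + 436.7×4.18×(66.43 − 27.41) = 0
-96674 c = -71227
c = -71227/-96674 ≈ 0.7368 J/(g·K)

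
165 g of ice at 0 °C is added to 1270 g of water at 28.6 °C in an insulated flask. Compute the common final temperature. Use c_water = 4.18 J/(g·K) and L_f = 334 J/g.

T_f ≈ 16.1 °C

Energy balance with sensible and latent terms:
latent heat to melt: 165×334 = 55110; warm the meltwater: 689.7 T; water: 5308.6(T − 28.6)
5998.3 T = 151826 − 55110 = 96716
T ≈ 16.12 °C — above 0 °C, consistent with complete melting.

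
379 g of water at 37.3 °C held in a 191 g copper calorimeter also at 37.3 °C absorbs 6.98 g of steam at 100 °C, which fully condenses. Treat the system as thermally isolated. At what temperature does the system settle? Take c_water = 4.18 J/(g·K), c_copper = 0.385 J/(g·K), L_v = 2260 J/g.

T_f ≈ 47.7 °C

Conservation of energy gives ΣQ = 0:
condense steam: −6.98·2260 = −15775; condensed water 100 °C→T: 29.18(T − 100); water warms: 379·4.18·(T − 37.3) = 1584.2(T − 37.3); copper cup: 191·0.385·(T − 37.3) = 73.53(T − 37.3)
1686.9 T = 15775 + 2917.6 + 61834 = 80527
T ≈ 47.74 °C (< 100 °C, so full condensation is consistent).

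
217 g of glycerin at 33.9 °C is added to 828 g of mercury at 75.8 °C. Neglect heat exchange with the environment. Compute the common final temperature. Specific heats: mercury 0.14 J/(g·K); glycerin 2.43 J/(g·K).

Heat lost by the mercury equals heat gained by the glycerin:
828·0.14·(75.8 − T) = 217·2.43·(T − 33.9)
115.92(75.8 − T) = 527.31(T − 33.9)
643.23 T = 26663  ⇒  T ≈ 41.45 °C

T_f ≈ 41.5 °C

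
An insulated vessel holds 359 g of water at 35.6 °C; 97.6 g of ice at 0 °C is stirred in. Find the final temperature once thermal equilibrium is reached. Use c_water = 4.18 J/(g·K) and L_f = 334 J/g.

Energy balance with sensible and latent terms:
melt ice: 97.6·334 = 32598
  meltwater 0→T: 97.6·4.18·T = 407.97 T
  water cools: 359·4.18·(T − 35.6) = 1500.6(T − 35.6)
1908.6 T = 53422 − 32598 = 20824
T ≈ 10.91 °C (positive, so assuming full melt was valid).

T_f ≈ 10.9 °C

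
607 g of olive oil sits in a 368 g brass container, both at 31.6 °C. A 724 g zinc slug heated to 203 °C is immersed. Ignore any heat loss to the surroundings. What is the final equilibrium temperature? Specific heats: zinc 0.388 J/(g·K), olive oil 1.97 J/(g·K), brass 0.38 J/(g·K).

T_f ≈ 61.4 °C

Heat gained plus heat lost sum to zero:
724·0.388·(T − 203) + 607·1.97·(T − 31.6) + 368·0.38·(T − 31.6) = 0
280.91(T − 203) + 1195.8(T − 31.6) + 139.84(T − 31.6) = 0
1616.5 T = 99231
T = 99231/1616.5 ≈ 61.38 °C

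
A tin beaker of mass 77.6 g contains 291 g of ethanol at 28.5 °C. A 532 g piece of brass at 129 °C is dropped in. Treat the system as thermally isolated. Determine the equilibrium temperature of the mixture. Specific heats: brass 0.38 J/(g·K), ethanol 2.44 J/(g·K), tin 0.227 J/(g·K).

With ΣQ=0 the equilibrium temperature is the m·c-weighted mean:
T_f = (202.16*129 + 710.04*28.5 + 17.62*28.5) / (202.16 + 710.04 + 17.62)
    = 46817 / 929.82 ≈ 50.35 °C

T_f ≈ 50.4 °C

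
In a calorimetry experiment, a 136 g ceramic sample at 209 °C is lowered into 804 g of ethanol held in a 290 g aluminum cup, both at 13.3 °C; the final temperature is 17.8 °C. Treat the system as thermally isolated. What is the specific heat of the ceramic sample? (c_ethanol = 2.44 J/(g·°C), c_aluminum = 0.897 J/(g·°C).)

c ≈ 0.385 J/(g·°C)

Energy conservation, ΣQ = 0:
136×c×(17.8 − 209) + 804×2.44×(17.8 − 13.3) + 290×0.897×(17.8 − 13.3) = 0
-26003 c = -9998.5
c = -9998.5/-26003 ≈ 0.3845 J/(g·°C)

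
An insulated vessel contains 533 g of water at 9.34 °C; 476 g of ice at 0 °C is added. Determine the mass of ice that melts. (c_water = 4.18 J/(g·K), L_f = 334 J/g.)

m_melted ≈ 62.3 g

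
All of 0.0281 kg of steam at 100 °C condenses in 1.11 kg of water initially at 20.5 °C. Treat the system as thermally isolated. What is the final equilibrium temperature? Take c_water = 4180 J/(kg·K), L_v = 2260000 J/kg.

Setting the total heat transfer to zero:
latent heat released on condensation: 0.0281×2260000 = 63506
  condensed water 100 °C→T: 117.46(T − 100)
  water warms: 1.11×4180×(T − 20.5) = 4639.8(T − 20.5)
4757.3 T = 63506 + 11746 + 95116 = 170368
T ≈ 35.81 °C, under the boiling point, so the assumption holds.

T_f ≈ 35.8 °C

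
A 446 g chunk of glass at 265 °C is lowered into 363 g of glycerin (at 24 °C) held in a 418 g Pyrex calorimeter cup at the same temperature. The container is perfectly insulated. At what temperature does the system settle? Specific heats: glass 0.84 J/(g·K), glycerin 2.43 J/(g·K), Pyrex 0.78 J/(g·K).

T_f is the heat-capacity-weighted average of the initial temperatures:
T_f = (374.64·265 + 882.09·24 + 326.04·24) / (374.64 + 882.09 + 326.04)
    = 128275 / 1582.8 ≈ 81.04 °C

T_f ≈ 81.0 °C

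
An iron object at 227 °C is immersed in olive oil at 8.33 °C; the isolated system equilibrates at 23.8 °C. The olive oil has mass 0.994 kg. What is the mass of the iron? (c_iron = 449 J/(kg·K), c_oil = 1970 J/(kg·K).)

Heat gained plus heat lost sum to zero:
m·449·(23.8 − 227) + 0.994·1970·(23.8 − 8.33) = 0
-91237 m = -30293
m = -30293/-91237 ≈ 0.332 kg

m ≈ 0.332 kg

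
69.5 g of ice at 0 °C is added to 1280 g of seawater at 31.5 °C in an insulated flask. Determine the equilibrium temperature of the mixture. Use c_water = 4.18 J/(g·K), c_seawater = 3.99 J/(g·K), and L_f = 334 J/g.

T_f ≈ 25.5 °C

Let T be the final temperature. ΣQ_i = 0:
melt ice: 69.5·334 = 23213
  warm the meltwater: 290.51 T
  seawater cools: 1280·3.99·(T − 31.5) = 5107.2(T − 31.5)
5397.7 T = 160877 − 23213 = 137664
T ≈ 25.50 °C. Since T > 0 °C, the all-ice-melts assumption holds.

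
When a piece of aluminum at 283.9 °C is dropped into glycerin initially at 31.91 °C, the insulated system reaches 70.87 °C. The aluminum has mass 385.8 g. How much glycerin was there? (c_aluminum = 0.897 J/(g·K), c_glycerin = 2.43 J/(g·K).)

m ≈ 779 g

Taking heat into each body as positive, Σ m c ΔT = 0:
385.8·0.897·(70.87 − 283.9) + m·2.43·(70.87 − 31.91) = 0
94.67 m = 73722
m = 73722/94.67 ≈ 778.7 g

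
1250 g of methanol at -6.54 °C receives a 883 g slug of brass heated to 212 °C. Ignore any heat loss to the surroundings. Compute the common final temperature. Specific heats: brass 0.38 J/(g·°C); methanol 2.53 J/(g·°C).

Set heat shed by the hot body equal to heat absorbed by the cold body:
883×0.38×(212 − T) = 1250×2.53×(T − (-6.54))
335.54(212 − T) = 3162.5(T − (-6.54))
3498 T = 50452  ⇒  T ≈ 14.42 °C

T_f ≈ 14.4 °C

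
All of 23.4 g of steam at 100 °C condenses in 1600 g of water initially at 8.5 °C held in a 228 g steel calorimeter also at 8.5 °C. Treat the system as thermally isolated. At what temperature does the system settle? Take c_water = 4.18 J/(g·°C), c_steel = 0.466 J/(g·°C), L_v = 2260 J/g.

T_f ≈ 17.5 °C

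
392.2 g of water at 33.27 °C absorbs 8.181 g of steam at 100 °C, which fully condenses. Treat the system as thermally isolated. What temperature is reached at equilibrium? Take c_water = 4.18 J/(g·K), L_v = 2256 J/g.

Setting the total heat transfer to zero:
steam→water at 100 °C releases m L_v = 8.181·2256 = 18456; condensate cools 100→T: 8.181·4.18·(T − 100) = 34.2(T − 100); water warms: 392.2·4.18·(T − 33.27) = 1639.4(T − 33.27)
1673.6 T = 18456 + 3419.7 + 54543 = 76419
T ≈ 45.66 °C — below 100 °C, confirming all the steam condensed.

T_f ≈ 45.7 °C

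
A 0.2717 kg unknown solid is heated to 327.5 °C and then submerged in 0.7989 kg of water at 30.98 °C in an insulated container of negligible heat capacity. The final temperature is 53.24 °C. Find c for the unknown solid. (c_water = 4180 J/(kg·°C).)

c ≈ 998 J/(kg·°C)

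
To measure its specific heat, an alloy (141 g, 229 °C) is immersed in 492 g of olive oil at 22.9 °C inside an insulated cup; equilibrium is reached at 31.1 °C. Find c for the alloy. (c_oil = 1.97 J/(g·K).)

m_s c (T_s − T_f) = m_oil c_oil (T_f − T_0):
141·c·(229 − 31.1) = 492·1.97·(31.1 − 22.9)
27904 c = 7947.8  ⇒  c ≈ 0.2848 J/(g·K)

c ≈ 0.285 J/(g·K)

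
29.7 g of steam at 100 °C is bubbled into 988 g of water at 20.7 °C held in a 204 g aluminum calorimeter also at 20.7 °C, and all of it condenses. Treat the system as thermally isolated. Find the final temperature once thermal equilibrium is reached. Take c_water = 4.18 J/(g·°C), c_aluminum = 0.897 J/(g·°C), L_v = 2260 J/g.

T_f ≈ 38.0 °C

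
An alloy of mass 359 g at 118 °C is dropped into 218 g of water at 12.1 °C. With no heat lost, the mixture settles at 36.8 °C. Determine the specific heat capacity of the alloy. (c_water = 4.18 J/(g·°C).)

Heat gained plus heat lost sum to zero:
359×c×(36.8 − 118) + 218×4.18×(36.8 − 12.1) = 0
-29151 c = -22508
c = -22508/-29151 ≈ 0.7721 J/(g·°C)

c ≈ 0.772 J/(g·°C)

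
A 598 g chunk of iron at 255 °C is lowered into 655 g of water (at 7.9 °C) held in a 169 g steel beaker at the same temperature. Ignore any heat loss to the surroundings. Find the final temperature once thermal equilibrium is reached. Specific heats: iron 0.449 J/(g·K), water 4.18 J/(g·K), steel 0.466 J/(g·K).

Heat gained plus heat lost sum to zero:
598·0.449·(T − 255) + 655·4.18·(T − 7.9) + 169·0.466·(T − 7.9) = 0
268.5(T − 255) + 2737.9(T − 7.9) + 78.75(T − 7.9) = 0
(268.5 + 2737.9 + 78.75) T = 268.5·255 + 2737.9·7.9 + 78.75·7.9
T = 90720 / 3085.2 = 29.4 °C

T_f ≈ 29.4 °C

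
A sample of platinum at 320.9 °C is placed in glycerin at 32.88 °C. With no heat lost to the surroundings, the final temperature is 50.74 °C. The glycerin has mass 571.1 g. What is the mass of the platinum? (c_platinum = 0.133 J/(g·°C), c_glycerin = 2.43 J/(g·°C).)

m ≈ 690 g

Heat lost by the platinum = heat gained by the glycerin:
m×0.133×(320.9 − 50.74) = 571.1×2.43×(50.74 − 32.88)
35.93 m = 24786  ⇒  m ≈ 689.8 g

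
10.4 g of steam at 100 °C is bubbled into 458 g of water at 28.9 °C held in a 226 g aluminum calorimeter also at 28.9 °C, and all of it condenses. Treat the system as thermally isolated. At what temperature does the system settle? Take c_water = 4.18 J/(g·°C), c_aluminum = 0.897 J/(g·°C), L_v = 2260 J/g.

T_f ≈ 41.2 °C

Let T be the final temperature. ΣQ_i = 0:
latent heat released on condensation: 10.4·2260 = 23504
  condensed water 100 °C→T: 43.47(T − 100)
  water warms: 458·4.18·(T − 28.9) = 1914.4(T − 28.9)
  cup: 202.72(T − 28.9)
2160.6 T = 23504 + 4347.2 + 61186 = 89037
T ≈ 41.21 °C, under the boiling point, so the assumption holds.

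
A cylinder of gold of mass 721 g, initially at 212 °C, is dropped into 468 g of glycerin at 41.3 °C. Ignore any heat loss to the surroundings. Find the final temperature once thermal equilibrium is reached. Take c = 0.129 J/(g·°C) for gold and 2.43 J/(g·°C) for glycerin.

T_f ≈ 54.2 °C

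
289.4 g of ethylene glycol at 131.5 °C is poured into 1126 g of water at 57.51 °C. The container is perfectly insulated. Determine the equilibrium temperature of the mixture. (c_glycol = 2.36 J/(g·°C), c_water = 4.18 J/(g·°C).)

T_f ≈ 66.9 °C

T_f is the heat-capacity-weighted average of the initial temperatures:
T_f = (682.98×131.5 + 4706.7×57.51) / (682.98 + 4706.7)
    = 360494 / 5389.7 ≈ 66.89 °C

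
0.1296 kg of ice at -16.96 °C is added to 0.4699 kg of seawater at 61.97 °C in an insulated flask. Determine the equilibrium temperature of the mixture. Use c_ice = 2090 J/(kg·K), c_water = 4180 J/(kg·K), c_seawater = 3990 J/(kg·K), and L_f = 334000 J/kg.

Taking heat into each body as positive, Σ m c ΔT = 0:
warm ice to 0 °C: 0.1296×2090×(0 − (-16.96)) = 4593.9; melt ice: 0.1296×334000 = 43286; meltwater 0→T: 0.1296×4180×T = 541.73 T; seawater: 1874.9(T − 61.97)
2416.6 T = 116188 − 47880 = 68307
T ≈ 28.27 °C. Since T > 0 °C, the all-ice-melts assumption holds.

T_f ≈ 28.3 °C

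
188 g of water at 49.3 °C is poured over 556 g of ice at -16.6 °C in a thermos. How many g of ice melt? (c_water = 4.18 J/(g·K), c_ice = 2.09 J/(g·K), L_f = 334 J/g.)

Water can give up m c ΔT = 188×4.18×49.3 = 38742 J before reaching 0 °C.
Warming the ice to 0 °C takes 556×2.09×16.6 = 19290 J, leaving 19452 J for melting.
Fully melting the ice requires m_ice L_f = 556×334 = 185704 J.
19452 J < 185704 J, so only part of the ice melts and the system sits at 0 °C.
m_melt = 19452 / L_f = 58.24 g.

m_melted ≈ 58.2 g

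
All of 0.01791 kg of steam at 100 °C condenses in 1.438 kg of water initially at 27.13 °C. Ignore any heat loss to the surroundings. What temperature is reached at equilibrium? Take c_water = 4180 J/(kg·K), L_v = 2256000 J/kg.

T_f ≈ 34.7 °C

Sum of m c ΔT and latent-heat terms is zero:
steam→water at 100 °C releases m L_v = 0.01791·2256000 = 40405
  condensate cools 100→T: 0.01791·4180·(T − 100) = 74.86(T − 100)
  original water: 6010.8(T − 27.13)
6085.7 T = 40405 + 7486.4 + 163074 = 210965
T ≈ 34.67 °C — below 100 °C, confirming all the steam condensed.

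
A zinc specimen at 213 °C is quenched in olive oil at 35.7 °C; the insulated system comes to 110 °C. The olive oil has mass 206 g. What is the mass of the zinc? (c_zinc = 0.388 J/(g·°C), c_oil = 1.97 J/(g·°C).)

m ≈ 754 g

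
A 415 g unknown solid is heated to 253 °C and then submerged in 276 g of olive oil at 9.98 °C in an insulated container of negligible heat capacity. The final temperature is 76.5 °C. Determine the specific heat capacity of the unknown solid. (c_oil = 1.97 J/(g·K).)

c ≈ 0.494 J/(g·K)

Heat lost by the unknown solid = heat gained by the oil:
415×c×(253 − 76.5) = 276×1.97×(76.5 − 9.98)
73248 c = 36168  ⇒  c ≈ 0.4938 J/(g·K)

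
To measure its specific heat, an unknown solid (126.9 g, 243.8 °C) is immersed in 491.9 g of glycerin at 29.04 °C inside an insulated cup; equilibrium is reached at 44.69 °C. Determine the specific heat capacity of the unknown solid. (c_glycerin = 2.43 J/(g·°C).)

Conservation of energy gives ΣQ = 0:
126.9·c·(44.69 − 243.8) + 491.9·2.43·(44.69 − 29.04) = 0
-25267 c = -18707
c = -18707/-25267 ≈ 0.7404 J/(g·°C)

c ≈ 0.74 J/(g·°C)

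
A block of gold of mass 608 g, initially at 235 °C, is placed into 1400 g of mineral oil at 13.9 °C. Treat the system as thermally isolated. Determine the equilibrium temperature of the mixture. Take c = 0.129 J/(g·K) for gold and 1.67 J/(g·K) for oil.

Net heat exchanged in the isolated system is zero:
608·0.129·(T − 235) + 1400·1.67·(T − 13.9) = 0
2416.4 T = 50930
T = 50930 / 2416.4 = 21.1 °C

T_f ≈ 21.1 °C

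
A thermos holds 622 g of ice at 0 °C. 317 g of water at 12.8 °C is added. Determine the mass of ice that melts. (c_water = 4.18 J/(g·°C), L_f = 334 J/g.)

Cooling the water to 0 °C releases 317·4.18·12.8 = 16961 J.
Fully melting the ice requires m_ice L_f = 622·334 = 207748 J.
Since 16961 < 207748 J, not all the ice melts; equilibrium is at 0 °C.
m_melted·334 = 16961  ⇒  m_melted ≈ 50.78 g.

m_melted ≈ 50.8 g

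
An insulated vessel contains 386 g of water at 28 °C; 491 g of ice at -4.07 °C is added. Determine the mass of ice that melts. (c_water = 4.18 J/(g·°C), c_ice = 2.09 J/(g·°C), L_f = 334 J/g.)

Cooling the water to 0 °C releases 386×4.18×28 = 45177 J.
Warming the ice to 0 °C takes 491×2.09×4.07 = 4176.6 J, leaving 41001 J for melting.
Fully melting the ice requires m_ice L_f = 491×334 = 163994 J.
Since 41001 < 163994 J, not all the ice melts; equilibrium is at 0 °C.
m_melt = 41001 / L_f = 122.8 g.

m_melted ≈ 123 g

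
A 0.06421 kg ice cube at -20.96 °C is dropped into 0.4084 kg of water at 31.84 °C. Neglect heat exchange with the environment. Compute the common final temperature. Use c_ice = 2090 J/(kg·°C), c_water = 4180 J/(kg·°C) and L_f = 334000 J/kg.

Heat gained plus heat lost sum to zero:
warm ice to 0 °C: 0.06421×2090×(0 − (-20.96)) = 2812.8; melt ice: 0.06421×334000 = 21446; warm the meltwater: 268.4 T; water cools: 0.4084×4180×(T − 31.84) = 1707.1(T − 31.84)
1975.5 T = 54354 − 24259 = 30095
T ≈ 15.23 °C — above 0 °C, consistent with complete melting.

T_f ≈ 15.2 °C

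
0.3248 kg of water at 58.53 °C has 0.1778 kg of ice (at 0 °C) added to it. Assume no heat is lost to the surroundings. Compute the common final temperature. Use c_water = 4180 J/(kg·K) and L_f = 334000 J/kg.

T_f ≈ 9.6 °C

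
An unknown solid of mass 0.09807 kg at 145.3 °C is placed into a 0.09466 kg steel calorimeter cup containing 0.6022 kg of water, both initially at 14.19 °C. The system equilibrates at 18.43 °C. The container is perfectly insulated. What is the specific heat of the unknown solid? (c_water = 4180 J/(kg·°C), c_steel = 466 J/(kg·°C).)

c ≈ 873 J/(kg·°C)

Energy conservation, ΣQ = 0:
0.09807×c×(18.43 − 145.3) + 0.6022×4180×(18.43 − 14.19) + 0.09466×466×(18.43 − 14.19) = 0
-12.44 c = -10860
c = -10860/-12.44 ≈ 872.8 J/(kg·°C)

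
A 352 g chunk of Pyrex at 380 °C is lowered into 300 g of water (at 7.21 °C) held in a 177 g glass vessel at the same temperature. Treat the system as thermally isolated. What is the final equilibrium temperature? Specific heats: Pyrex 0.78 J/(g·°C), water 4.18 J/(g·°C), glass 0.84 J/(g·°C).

Energy conservation, ΣQ = 0:
352*0.78*(T − 380) + 300*4.18*(T − 7.21) + 177*0.84*(T − 7.21) = 0
1677.2 T = 114446
T = 114446/1677.2 ≈ 68.23 °C

T_f ≈ 68.2 °C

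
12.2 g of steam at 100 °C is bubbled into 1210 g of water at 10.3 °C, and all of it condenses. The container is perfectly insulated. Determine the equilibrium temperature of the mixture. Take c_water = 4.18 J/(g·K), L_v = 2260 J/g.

T_f ≈ 16.6 °C

Taking heat into each body as positive, Σ m c ΔT = 0:
condense steam: −12.2·2260 = −27572
  condensed water 100 °C→T: 51(T − 100)
  original water: 5057.8(T − 10.3)
5108.8 T = 27572 + 5099.6 + 52095 = 84767
T ≈ 16.59 °C — below 100 °C, confirming all the steam condensed.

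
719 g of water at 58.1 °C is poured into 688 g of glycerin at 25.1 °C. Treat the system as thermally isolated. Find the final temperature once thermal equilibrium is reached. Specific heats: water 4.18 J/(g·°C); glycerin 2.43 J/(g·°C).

With ΣQ=0 the equilibrium temperature is the m·c-weighted mean:
T_f = (3005.4*58.1 + 1671.8*25.1) / (3005.4 + 1671.8)
    = 216578 / 4677.3 ≈ 46.30 °C

T_f ≈ 46.3 °C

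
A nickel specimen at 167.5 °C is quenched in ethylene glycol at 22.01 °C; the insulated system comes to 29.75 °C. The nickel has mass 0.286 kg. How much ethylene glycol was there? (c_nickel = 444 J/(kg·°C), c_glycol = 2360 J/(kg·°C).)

m ≈ 0.958 kg

|Q_nickel| = |Q_glycol|:
0.286×444×(167.5 − 29.75) = m×2360×(29.75 − 22.01)
18266 m = 17492  ⇒  m ≈ 0.9576 kg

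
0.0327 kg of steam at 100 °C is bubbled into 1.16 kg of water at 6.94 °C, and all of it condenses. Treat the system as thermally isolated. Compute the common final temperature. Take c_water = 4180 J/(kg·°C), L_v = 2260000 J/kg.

T_f ≈ 24.3 °C

Heat gained plus heat lost sum to zero:
latent heat released on condensation: 0.0327·2260000 = 73902
  condensed water 100 °C→T: 136.69(T − 100)
  original water: 4848.8(T − 6.94)
4985.5 T = 73902 + 13669 + 33651 = 121221
T ≈ 24.31 °C (< 100 °C, so full condensation is consistent).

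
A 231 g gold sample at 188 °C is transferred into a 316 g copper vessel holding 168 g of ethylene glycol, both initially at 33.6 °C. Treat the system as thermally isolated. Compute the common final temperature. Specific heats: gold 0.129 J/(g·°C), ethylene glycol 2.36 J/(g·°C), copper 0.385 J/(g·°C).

T_f ≈ 42.0 °C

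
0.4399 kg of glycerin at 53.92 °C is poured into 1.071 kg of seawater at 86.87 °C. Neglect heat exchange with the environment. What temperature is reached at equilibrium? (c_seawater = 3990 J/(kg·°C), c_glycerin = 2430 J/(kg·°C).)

Heat gained plus heat lost sum to zero:
1.071·3990·(T − 86.87) + 0.4399·2430·(T − 53.92) = 0
4273.3(T − 86.87) + 1069(T − 53.92) = 0
(4273.3 + 1069) T = 4273.3·86.87 + 1069·53.92
T = 428859 / 5342.2 = 80.3 °C

T_f ≈ 80.3 °C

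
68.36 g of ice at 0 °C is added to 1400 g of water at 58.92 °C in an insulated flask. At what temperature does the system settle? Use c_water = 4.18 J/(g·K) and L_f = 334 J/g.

T_f ≈ 52.5 °C

Conservation of energy gives ΣQ = 0:
fusion: m_ice L_f = 68.36×334 = 22832; meltwater 0→T: 68.36×4.18×T = 285.74 T; water cools: 1400×4.18×(T − 58.92) = 5852(T − 58.92)
6137.7 T = 344800 − 22832 = 321968
T ≈ 52.46 °C (positive, so assuming full melt was valid).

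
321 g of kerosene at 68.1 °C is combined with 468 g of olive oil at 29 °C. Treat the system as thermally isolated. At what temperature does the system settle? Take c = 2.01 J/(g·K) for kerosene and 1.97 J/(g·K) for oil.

T_f is the heat-capacity-weighted average of the initial temperatures:
T_f = (645.21×68.1 + 921.96×29) / (645.21 + 921.96)
    = 70676 / 1567.2 ≈ 45.10 °C

T_f ≈ 45.1 °C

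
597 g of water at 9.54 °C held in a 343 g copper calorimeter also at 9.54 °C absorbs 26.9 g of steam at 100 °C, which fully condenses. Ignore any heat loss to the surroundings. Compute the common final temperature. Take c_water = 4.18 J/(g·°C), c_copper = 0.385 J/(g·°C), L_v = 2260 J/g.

Sum of m c ΔT and latent-heat terms is zero:
latent heat released on condensation: 26.9·2260 = 60794; condensate cools 100→T: 26.9·4.18·(T − 100) = 112.44(T − 100); water warms: 597·4.18·(T − 9.54) = 2495.5(T − 9.54); copper cup: 343·0.385·(T − 9.54) = 132.06(T − 9.54)
2740 T = 60794 + 11244 + 25066 = 97105
T ≈ 35.44 °C, under the boiling point, so the assumption holds.

T_f ≈ 35.4 °C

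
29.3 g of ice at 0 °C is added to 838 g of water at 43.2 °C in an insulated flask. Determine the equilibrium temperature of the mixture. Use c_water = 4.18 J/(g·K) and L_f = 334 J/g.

T_f ≈ 39.0 °C

Energy conservation, ΣQ = 0:
melt ice: 29.3×334 = 9786.2; warm the meltwater: 122.47 T; water: 3502.8(T − 43.2)
3625.3 T = 151323 − 9786.2 = 141536
T ≈ 39.04 °C. Since T > 0 °C, the all-ice-melts assumption holds.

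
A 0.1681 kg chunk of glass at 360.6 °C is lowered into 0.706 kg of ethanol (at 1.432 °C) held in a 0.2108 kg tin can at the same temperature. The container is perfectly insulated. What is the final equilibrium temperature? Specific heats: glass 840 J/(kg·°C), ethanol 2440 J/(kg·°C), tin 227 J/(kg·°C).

T_f is the heat-capacity-weighted average of the initial temperatures:
T_f = (141.2·360.6 + 1722.6·1.432 + 47.85·1.432) / (141.2 + 1722.6 + 47.85)
    = 53454 / 1911.7 ≈ 27.96 °C

T_f ≈ 28.0 °C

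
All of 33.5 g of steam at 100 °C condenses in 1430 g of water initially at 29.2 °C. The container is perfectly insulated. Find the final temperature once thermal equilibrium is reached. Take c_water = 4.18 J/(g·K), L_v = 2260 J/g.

Setting the total heat transfer to zero:
latent heat released on condensation: 33.5×2260 = 75710
  condensed water 100 °C→T: 140.03(T − 100)
  original water: 5977.4(T − 29.2)
6117.4 T = 75710 + 14003 + 174540 = 264253
T ≈ 43.20 °C, under the boiling point, so the assumption holds.

T_f ≈ 43.2 °C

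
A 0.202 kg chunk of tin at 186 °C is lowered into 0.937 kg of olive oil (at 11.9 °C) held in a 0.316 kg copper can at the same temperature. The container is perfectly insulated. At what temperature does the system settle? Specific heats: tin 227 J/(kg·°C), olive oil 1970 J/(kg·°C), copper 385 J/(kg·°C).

Setting the total heat transfer to zero:
0.202×227×(T − 186) + 0.937×1970×(T − 11.9) + 0.316×385×(T − 11.9) = 0
45.85(T − 186) + 1845.9(T − 11.9) + 121.66(T − 11.9) = 0
(45.85 + 1845.9 + 121.66) T = 45.85×186 + 1845.9×11.9 + 121.66×11.9
T = 31943 / 2013.4 = 15.9 °C

T_f ≈ 15.9 °C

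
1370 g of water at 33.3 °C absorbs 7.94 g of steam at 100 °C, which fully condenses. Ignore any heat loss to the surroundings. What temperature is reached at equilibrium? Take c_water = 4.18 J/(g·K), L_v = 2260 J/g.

T_f ≈ 36.8 °C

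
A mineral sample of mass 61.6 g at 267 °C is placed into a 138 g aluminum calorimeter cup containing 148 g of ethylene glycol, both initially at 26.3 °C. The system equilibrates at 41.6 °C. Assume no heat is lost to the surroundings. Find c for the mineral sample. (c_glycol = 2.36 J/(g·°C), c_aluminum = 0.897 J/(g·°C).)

c ≈ 0.521 J/(g·°C)

Heat gained plus heat lost sum to zero:
61.6×c×(41.6 − 267) + 148×2.36×(41.6 − 26.3) + 138×0.897×(41.6 − 26.3) = 0
-13885 c = -7237.9
c = -7237.9/-13885 ≈ 0.5213 J/(g·°C)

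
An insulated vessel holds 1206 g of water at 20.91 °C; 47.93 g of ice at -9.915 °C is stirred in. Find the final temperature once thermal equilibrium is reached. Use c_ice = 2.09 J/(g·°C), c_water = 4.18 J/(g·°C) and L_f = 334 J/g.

T_f ≈ 16.9 °C

Net heat exchanged in the isolated system is zero:
ice -9.915→0 °C: 47.93×2.09×9.915 = 993.22
  melt ice: 47.93×334 = 16009
  warm the meltwater: 200.35 T
  water: 5041.1(T − 20.91)
5241.4 T = 105409 − 17002 = 88407
T ≈ 16.87 °C (positive, so assuming full melt was valid).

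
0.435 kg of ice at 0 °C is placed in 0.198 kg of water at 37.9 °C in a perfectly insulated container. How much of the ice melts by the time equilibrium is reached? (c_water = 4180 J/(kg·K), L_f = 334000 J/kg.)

m_melted ≈ 0.0939 kg

Cooling the water to 0 °C releases 0.198×4180×37.9 = 31368 J.
To melt every bit of ice: 0.435×334000 = 145290 J.
That's not enough to melt it all — equilibrium is at 0 °C with ice remaining.
m_melted×334000 = 31368  ⇒  m_melted ≈ 0.09391 kg.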